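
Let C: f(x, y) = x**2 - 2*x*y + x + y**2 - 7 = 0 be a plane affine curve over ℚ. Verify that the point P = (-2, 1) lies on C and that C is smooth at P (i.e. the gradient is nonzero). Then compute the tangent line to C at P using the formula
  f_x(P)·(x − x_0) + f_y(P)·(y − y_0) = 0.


Tangent line at P: -5*x + 6*y - 16 = 0.

Step 1: f(-2, 1) = 0, so P lies on C.
Step 2: partial derivatives
  f_x(x, y) = 2*x - 2*y + 1, f_y(x, y) = -2*x + 2*y.
  f_x(P) = -5, f_y(P) = 6 (gradient nonzero, so P is smooth).
Step 3: tangent line at P: -5·(x − -2) + 6·(y − 1) = 0.
Expanding: -5*x + 6*y - 16 = 0.


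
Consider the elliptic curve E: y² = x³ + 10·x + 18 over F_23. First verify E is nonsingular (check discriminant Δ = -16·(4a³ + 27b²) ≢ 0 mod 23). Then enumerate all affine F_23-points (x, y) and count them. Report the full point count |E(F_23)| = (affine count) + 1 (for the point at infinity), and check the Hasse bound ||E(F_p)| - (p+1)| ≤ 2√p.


Affine points = {(0, 8), (0, 15), (1, 11), (1, 12), (2, 0), (3, 11), (3, 12), (5, 3), (5, 20), (6, 8), (6, 15), (8, 9), (8, 14), (9, 3), (9, 20), (12, 7), (12, 16), (14, 2), (14, 21), (15, 1), (15, 22), (17, 8), (17, 15), (18, 2), (18, 21), (19, 11), (19, 12), (21, 6), (21, 17)}; affine count = 29; |E(F_23)| = 30.

Discriminant check: Δ ∝ 4a³ + 27b² = 4·10³ + 27·18² = 4·1000 + 27·324 ≡ 6 (mod 23). Nonzero ⇒ E is nonsingular.
For each x ∈ F_23, compute rhs = x³ + 10·x + 18 mod 23, then count y ∈ F_23 with y² ≡ rhs.
  x = 0: rhs = 18, matching y values: 8, 15 (2 points).
  x = 1: rhs = 6, matching y values: 11, 12 (2 points).
  x = 2: rhs = 0, matching y values: 0 (1 points).
  x = 3: rhs = 6, matching y values: 11, 12 (2 points).
  x = 4: rhs = 7, matching y values: none (0 points).
  x = 5: rhs = 9, matching y values: 3, 20 (2 points).
  x = 6: rhs = 18, matching y values: 8, 15 (2 points).
  x = 7: rhs = 17, matching y values: none (0 points).
  x = 8: rhs = 12, matching y values: 9, 14 (2 points).
  x = 9: rhs = 9, matching y values: 3, 20 (2 points).
  x = 10: rhs = 14, matching y values: none (0 points).
  x = 11: rhs = 10, matching y values: none (0 points).
  x = 12: rhs = 3, matching y values: 7, 16 (2 points).
  x = 13: rhs = 22, matching y values: none (0 points).
  x = 14: rhs = 4, matching y values: 2, 21 (2 points).
  x = 15: rhs = 1, matching y values: 1, 22 (2 points).
  x = 16: rhs = 19, matching y values: none (0 points).
  x = 17: rhs = 18, matching y values: 8, 15 (2 points).
  x = 18: rhs = 4, matching y values: 2, 21 (2 points).
  x = 19: rhs = 6, matching y values: 11, 12 (2 points).
  x = 20: rhs = 7, matching y values: none (0 points).
  x = 21: rhs = 13, matching y values: 6, 17 (2 points).
  x = 22: rhs = 7, matching y values: none (0 points).
Total affine count: 29.
Full point count |E(F_23)| = 29 + 1 = 30.
Hasse bound: |30 − (23+1)| = |6| = 6 ≤ 2√23 ≈ 9.5917 ✓.


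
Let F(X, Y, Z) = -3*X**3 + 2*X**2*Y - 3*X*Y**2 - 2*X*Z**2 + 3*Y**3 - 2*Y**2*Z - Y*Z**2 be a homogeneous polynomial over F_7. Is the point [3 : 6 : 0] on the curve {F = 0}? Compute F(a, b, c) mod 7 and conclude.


F(3,6,0) ≡ 1 (mod 7); P is NOT on the curve.

Evaluate F(3, 6, 0) term-by-term (mod 7).
  -3*X**3 ↦ -3·27·1·1 = -81
  2*X**2*Y ↦ 2·9·6·1 = 108
  -3*X*Y**2 ↦ -3·3·36·1 = -324
  -2*X*Z**2 ↦ -2·3·1·0 = 0
  3*Y**3 ↦ 3·1·216·1 = 648
  -2*Y**2*Z ↦ -2·1·36·0 = 0
  -Y*Z**2 ↦ -1·1·6·0 = 0
Sum: F(3, 6, 0) = (-81) + (108) + (-324) + (0) + (648) + (0) + (0) = 351.
Reducing mod 7: 351 ≡ 1 (mod 7).
Since F(a, b, c) ≡ 1 ≠ 0 (mod 7), P does NOT lie on the curve.


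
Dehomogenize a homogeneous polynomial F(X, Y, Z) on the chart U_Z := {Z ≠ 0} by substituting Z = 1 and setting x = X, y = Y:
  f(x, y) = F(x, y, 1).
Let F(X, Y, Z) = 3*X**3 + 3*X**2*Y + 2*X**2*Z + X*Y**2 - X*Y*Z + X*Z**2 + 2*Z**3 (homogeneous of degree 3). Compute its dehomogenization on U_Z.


f(x, y) = 3*x**3 + 3*x**2*y + 2*x**2 + x*y**2 - x*y + x + 2

On U_Z we set Z = 1. Each monomial c·X^i·Y^j·Z^k in F becomes c·x^i·y^j·1^k = c·x^i·y^j.
Substituting Z = 1: F(X, Y, 1) = 3*x**3 + 3*x**2*y + 2*x**2 + x*y**2 - x*y + x + 2.
Note: deg(f) ≤ deg(F) = 3; strict inequality happens when F is divisible by Z (lost terms).


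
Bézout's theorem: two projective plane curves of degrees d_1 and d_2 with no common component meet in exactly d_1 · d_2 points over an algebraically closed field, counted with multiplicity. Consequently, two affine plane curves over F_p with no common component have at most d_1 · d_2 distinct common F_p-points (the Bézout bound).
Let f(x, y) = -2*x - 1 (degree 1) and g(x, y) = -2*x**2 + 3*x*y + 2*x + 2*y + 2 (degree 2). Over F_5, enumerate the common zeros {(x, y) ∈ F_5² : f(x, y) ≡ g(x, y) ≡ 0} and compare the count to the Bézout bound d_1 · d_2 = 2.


Common zeros: {(2, 4)}; count = 1; Bézout bound = 2.

deg(f) = 1, deg(g) = 2, so Bézout bound = 2.
Scan x ∈ F_5. For each x, list the y ∈ F_5 with f(x, y) ≡ 0 and those with g(x, y) ≡ 0 (mod 5); the common zeros in that column are the intersection.
  x = 0: f ≡ 0 at y ∈ ∅; g ≡ 0 at y ∈ {4}; common: ∅.
  x = 1: f ≡ 0 at y ∈ ∅; g ≡ 0 at y ∈ ∅; common: ∅.
  x = 2: f ≡ 0 at y ∈ {0, 1, 2, 3, 4}; g ≡ 0 at y ∈ {4}; common: {4}.
  x = 3: f ≡ 0 at y ∈ ∅; g ≡ 0 at y ∈ {0}; common: ∅.
  x = 4: f ≡ 0 at y ∈ ∅; g ≡ 0 at y ∈ {3}; common: ∅.
Collecting: common zeros = {(2, 4)}, so the count is 1.
Comparison with the Bézout bound: 1 ≤ 2 = deg(f)·deg(g), as expected for curves with no common component (the affine F_5-count falls short of the bound because intersections may lie at infinity, over extension fields, or carry multiplicity).


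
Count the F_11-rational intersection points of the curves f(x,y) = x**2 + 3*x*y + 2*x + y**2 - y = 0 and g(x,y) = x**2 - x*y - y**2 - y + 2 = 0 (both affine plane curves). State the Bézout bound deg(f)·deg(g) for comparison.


Common zeros: {(0, 1), (2, 4), (10, 6)}; count = 3; Bézout bound = 4.

deg(f) = 2, deg(g) = 2, so Bézout bound = 4.
Scan x ∈ F_11. For each x, list the y ∈ F_11 with f(x, y) ≡ 0 and those with g(x, y) ≡ 0 (mod 11); the common zeros in that column are the intersection.
  x = 0: f ≡ 0 at y ∈ {0, 1}; g ≡ 0 at y ∈ {1, 9}; common: {1}.
  x = 1: f ≡ 0 at y ∈ {2, 7}; g ≡ 0 at y ∈ {1, 8}; common: ∅.
  x = 2: f ≡ 0 at y ∈ {2, 4}; g ≡ 0 at y ∈ {4}; common: {4}.
  x = 3: f ≡ 0 at y ∈ {6, 8}; g ≡ 0 at y ∈ {0, 7}; common: ∅.
  x = 4: f ≡ 0 at y ∈ {3, 8}; g ≡ 0 at y ∈ {7, 10}; common: ∅.
  x = 5: f ≡ 0 at y ∈ {9, 10}; g ≡ 0 at y ∈ {2, 3}; common: ∅.
  x = 6: f ≡ 0 at y ∈ {1, 4}; g ≡ 0 at y ∈ {5, 10}; common: ∅.
  x = 7: f ≡ 0 at y ∈ {3, 10}; g ≡ 0 at y ∈ {6, 8}; common: ∅.
  x = 8: f ≡ 0 at y ∈ {5}; g ≡ 0 at y ∈ {0, 2}; common: ∅.
  x = 9: f ≡ 0 at y ∈ {0, 7}; g ≡ 0 at y ∈ {3, 9}; common: ∅.
  x = 10: f ≡ 0 at y ∈ {6, 9}; g ≡ 0 at y ∈ {5, 6}; common: {6}.
Collecting: common zeros = {(0, 1), (2, 4), (10, 6)}, so the count is 3.
Comparison with the Bézout bound: 3 ≤ 4 = deg(f)·deg(g), as expected for curves with no common component (the affine F_11-count falls short of the bound because intersections may lie at infinity, over extension fields, or carry multiplicity).


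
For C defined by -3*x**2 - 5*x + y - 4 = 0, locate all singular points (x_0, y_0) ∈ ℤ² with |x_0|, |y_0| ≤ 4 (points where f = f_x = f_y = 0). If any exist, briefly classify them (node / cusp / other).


No singular points in the scanned grid; C is smooth there.

Compute partial derivatives:
  f_x = -6*x - 5.
  f_y = 1.
f_y = 1 is a nonzero constant, so f_y never vanishes: no point (x, y) can satisfy f = f_x = f_y = 0. In particular no (x, y) ∈ {−4, ..., 4}² is singular; the curve is smooth.


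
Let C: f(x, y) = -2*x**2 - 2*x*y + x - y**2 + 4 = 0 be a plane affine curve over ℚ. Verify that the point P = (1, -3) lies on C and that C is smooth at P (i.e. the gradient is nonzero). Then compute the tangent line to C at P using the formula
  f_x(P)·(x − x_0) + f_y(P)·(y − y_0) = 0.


Tangent line at P: 3*x + 4*y + 9 = 0.

Step 1: f(1, -3) = 0, so P lies on C.
Step 2: partial derivatives
  f_x(x, y) = -4*x - 2*y + 1, f_y(x, y) = -2*x - 2*y.
  f_x(P) = 3, f_y(P) = 4 (gradient nonzero, so P is smooth).
Step 3: tangent line at P: 3·(x − 1) + 4·(y − -3) = 0.
Expanding: 3*x + 4*y + 9 = 0.


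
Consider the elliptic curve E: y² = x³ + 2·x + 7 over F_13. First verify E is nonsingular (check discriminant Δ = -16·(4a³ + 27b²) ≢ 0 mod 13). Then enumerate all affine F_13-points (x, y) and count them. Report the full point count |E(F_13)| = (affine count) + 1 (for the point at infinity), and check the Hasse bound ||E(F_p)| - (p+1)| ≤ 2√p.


Affine points = {(1, 6), (1, 7), (3, 1), (3, 12), (4, 1), (4, 12), (5, 5), (5, 8), (6, 1), (6, 12), (7, 0), (9, 0), (10, 0), (12, 2), (12, 11)}; affine count = 15; |E(F_13)| = 16.

Discriminant check: Δ ∝ 4a³ + 27b² = 4·2³ + 27·7² = 4·8 + 27·49 ≡ 3 (mod 13). Nonzero ⇒ E is nonsingular.
For each x ∈ F_13, compute rhs = x³ + 2·x + 7 mod 13, then count y ∈ F_13 with y² ≡ rhs.
  x = 0: rhs = 7, matching y values: none (0 points).
  x = 1: rhs = 10, matching y values: 6, 7 (2 points).
  x = 2: rhs = 6, matching y values: none (0 points).
  x = 3: rhs = 1, matching y values: 1, 12 (2 points).
  x = 4: rhs = 1, matching y values: 1, 12 (2 points).
  x = 5: rhs = 12, matching y values: 5, 8 (2 points).
  x = 6: rhs = 1, matching y values: 1, 12 (2 points).
  x = 7: rhs = 0, matching y values: 0 (1 points).
  x = 8: rhs = 2, matching y values: none (0 points).
  x = 9: rhs = 0, matching y values: 0 (1 points).
  x = 10: rhs = 0, matching y values: 0 (1 points).
  x = 11: rhs = 8, matching y values: none (0 points).
  x = 12: rhs = 4, matching y values: 2, 11 (2 points).
Total affine count: 15.
Full point count |E(F_13)| = 15 + 1 = 16.
Hasse bound: |16 − (13+1)| = |2| = 2 ≤ 2√13 ≈ 7.2111 ✓.


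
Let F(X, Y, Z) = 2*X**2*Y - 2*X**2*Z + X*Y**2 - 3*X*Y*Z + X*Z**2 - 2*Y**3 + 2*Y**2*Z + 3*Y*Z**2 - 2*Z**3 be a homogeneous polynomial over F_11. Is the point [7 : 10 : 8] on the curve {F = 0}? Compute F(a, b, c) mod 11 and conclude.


F(7,10,8) ≡ 6 (mod 11); P is NOT on the curve.

Evaluate F(7, 10, 8) term-by-term (mod 11).
  2*X**2*Y ↦ 2·49·10·1 = 980
  -2*X**2*Z ↦ -2·49·1·8 = -784
  X*Y**2 ↦ 1·7·100·1 = 700
  -3*X*Y*Z ↦ -3·7·10·8 = -1680
  X*Z**2 ↦ 1·7·1·64 = 448
  -2*Y**3 ↦ -2·1·1000·1 = -2000
  2*Y**2*Z ↦ 2·1·100·8 = 1600
  3*Y*Z**2 ↦ 3·1·10·64 = 1920
  -2*Z**3 ↦ -2·1·1·512 = -1024
Sum: F(7, 10, 8) = (980) + (-784) + (700) + (-1680) + (448) + (-2000) + (1600) + (1920) + (-1024) = 160.
Reducing mod 11: 160 ≡ 6 (mod 11).
Since F(a, b, c) ≡ 6 ≠ 0 (mod 11), P does NOT lie on the curve.


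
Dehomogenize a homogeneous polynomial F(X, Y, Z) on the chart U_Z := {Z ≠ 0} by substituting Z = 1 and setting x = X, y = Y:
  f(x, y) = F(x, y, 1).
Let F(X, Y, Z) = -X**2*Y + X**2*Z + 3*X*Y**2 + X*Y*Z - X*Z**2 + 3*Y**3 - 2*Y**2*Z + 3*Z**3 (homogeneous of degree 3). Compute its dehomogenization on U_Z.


f(x, y) = -x**2*y + x**2 + 3*x*y**2 + x*y - x + 3*y**3 - 2*y**2 + 3

On U_Z we set Z = 1. Each monomial c·X^i·Y^j·Z^k in F becomes c·x^i·y^j·1^k = c·x^i·y^j.
Substituting Z = 1: F(X, Y, 1) = -x**2*y + x**2 + 3*x*y**2 + x*y - x + 3*y**3 - 2*y**2 + 3.
Note: deg(f) ≤ deg(F) = 3; strict inequality happens when F is divisible by Z (lost terms).


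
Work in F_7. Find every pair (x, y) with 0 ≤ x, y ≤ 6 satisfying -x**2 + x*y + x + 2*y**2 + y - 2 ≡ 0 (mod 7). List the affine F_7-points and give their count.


Affine F_7-points: {(4, 0), (4, 1), (5, 1), (5, 3), (6, 3), (6, 4)}; count = 6.

For each of the 49 pairs (x, y) ∈ F_7², evaluate f(x, y) mod 7. Record the zeros.
  x = 0: [0↦5, 1↦1, 2↦1, 3↦5, 4↦6, 5↦4, 6↦6]  zeros at y ∈ ∅
  x = 1: [0↦5, 1↦2, 2↦3, 3↦1, 4↦3, 5↦2, 6↦5]  zeros at y ∈ ∅
  x = 2: [0↦3, 1↦1, 2↦3, 3↦2, 4↦5, 5↦5, 6↦2]  zeros at y ∈ ∅
  x = 3: [0↦6, 1↦5, 2↦1, 3↦1, 4↦5, 5↦6, 6↦4]  zeros at y ∈ ∅
  x = 4: [0↦0, 1↦0, 2↦4, 3↦5, 4↦3, 5↦5, 6↦4]  zeros at y ∈ {0, 1}
  x = 5: [0↦6, 1↦0, 2↦5, 3↦0, 4↦6, 5↦2, 6↦2]  zeros at y ∈ {1, 3}
  x = 6: [0↦3, 1↦5, 2↦4, 3↦0, 4↦0, 5↦4, 6↦5]  zeros at y ∈ {3, 4}
Collecting zeros: affine points = {(4, 0), (4, 1), (5, 1), (5, 3), (6, 3), (6, 4)}.
Total count |C(F_7)_aff| = 6.


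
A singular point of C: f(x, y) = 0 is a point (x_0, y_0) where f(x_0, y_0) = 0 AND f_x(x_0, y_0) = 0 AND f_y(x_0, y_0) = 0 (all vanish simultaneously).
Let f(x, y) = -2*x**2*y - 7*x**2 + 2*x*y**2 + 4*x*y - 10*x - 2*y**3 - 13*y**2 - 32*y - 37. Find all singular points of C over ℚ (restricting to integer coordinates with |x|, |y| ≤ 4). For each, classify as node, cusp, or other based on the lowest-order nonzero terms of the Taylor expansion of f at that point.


Singular points: {(-2, -3)}; classification: node.

Compute partial derivatives:
  f_x = -4*x*y - 14*x + 2*y**2 + 4*y - 10.
  f_y = -2*x**2 + 4*x*y + 4*x - 6*y**2 - 26*y - 32.
Scan x_0 ∈ {−4, ..., 4}. For each x_0, f_y(x_0, y) is a polynomial in y; find its integer roots y ∈ {−4, ..., 4}, then test f_x and f at those candidates.
  x = -4: f_y(-4, y) = -6*y**2 - 42*y - 80; no integer root y with |y| ≤ 4.
  x = -3: f_y(-3, y) = -6*y**2 - 38*y - 62; no integer root y with |y| ≤ 4.
  x = -2: f_y(-2, y) = -6*y**2 - 34*y - 48; vanishes at y ∈ {-3}. (-2, -3): f_x = 0, f = 0 — SINGULAR.
  x = -1: f_y(-1, y) = -6*y**2 - 30*y - 38; no integer root y with |y| ≤ 4.
  x = 0: f_y(0, y) = -6*y**2 - 26*y - 32; no integer root y with |y| ≤ 4.
  x = 1: f_y(1, y) = -6*y**2 - 22*y - 30; no integer root y with |y| ≤ 4.
  x = 2: f_y(2, y) = -6*y**2 - 18*y - 32; no integer root y with |y| ≤ 4.
  x = 3: f_y(3, y) = -6*y**2 - 14*y - 38; no integer root y with |y| ≤ 4.
  x = 4: f_y(4, y) = -6*y**2 - 10*y - 48; no integer root y with |y| ≤ 4.
Only singular point on the grid: (-2, -3).
Classify: substitute x = -2 + u, y = -3 + v and expand: f = -2*u**2*v - u**2 + 2*u*v**2 - 2*v**3 + v**2.
No constant or linear terms (consistent with a singular point). Quadratic part: -u**2 + v**2. Cubic part: -2*u**2*v + 2*u*v**2 - 2*v**3.
The quadratic part v**2 - u**2 = (v − u)(v + u) splits into two distinct linear factors, so there are two distinct tangent lines y − -3 = ±(x − -2) — this is a node (ordinary double point).
Classification: node.


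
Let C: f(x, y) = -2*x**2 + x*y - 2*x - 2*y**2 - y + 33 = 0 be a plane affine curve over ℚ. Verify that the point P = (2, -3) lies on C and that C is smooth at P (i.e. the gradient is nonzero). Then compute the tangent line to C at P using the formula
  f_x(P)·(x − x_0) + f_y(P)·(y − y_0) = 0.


Tangent line at P: -13*x + 13*y + 65 = 0.

Step 1: f(2, -3) = 0, so P lies on C.
Step 2: partial derivatives
  f_x(x, y) = -4*x + y - 2, f_y(x, y) = x - 4*y - 1.
  f_x(P) = -13, f_y(P) = 13 (gradient nonzero, so P is smooth).
Step 3: tangent line at P: -13·(x − 2) + 13·(y − -3) = 0.
Expanding: -13*x + 13*y + 65 = 0.


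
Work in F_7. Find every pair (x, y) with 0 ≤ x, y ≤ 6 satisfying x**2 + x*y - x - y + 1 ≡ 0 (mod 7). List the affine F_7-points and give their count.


Affine F_7-points: {(0, 1), (2, 4), (3, 0), (4, 5), (5, 0), (6, 5)}; count = 6.

For each of the 49 pairs (x, y) ∈ F_7², evaluate f(x, y) mod 7. Record the zeros.
  x = 0: [0↦1, 1↦0, 2↦6, 3↦5, 4↦4, 5↦3, 6↦2]  zeros at y ∈ {1}
  x = 1: [0↦1, 1↦1, 2↦1, 3↦1, 4↦1, 5↦1, 6↦1]  zeros at y ∈ ∅
  x = 2: [0↦3, 1↦4, 2↦5, 3↦6, 4↦0, 5↦1, 6↦2]  zeros at y ∈ {4}
  x = 3: [0↦0, 1↦2, 2↦4, 3↦6, 4↦1, 5↦3, 6↦5]  zeros at y ∈ {0}
  x = 4: [0↦6, 1↦2, 2↦5, 3↦1, 4↦4, 5↦0, 6↦3]  zeros at y ∈ {5}
  x = 5: [0↦0, 1↦4, 2↦1, 3↦5, 4↦2, 5↦6, 6↦3]  zeros at y ∈ {0}
  x = 6: [0↦3, 1↦1, 2↦6, 3↦4, 4↦2, 5↦0, 6↦5]  zeros at y ∈ {5}
Collecting zeros: affine points = {(0, 1), (2, 4), (3, 0), (4, 5), (5, 0), (6, 5)}.
Total count |C(F_7)_aff| = 6.


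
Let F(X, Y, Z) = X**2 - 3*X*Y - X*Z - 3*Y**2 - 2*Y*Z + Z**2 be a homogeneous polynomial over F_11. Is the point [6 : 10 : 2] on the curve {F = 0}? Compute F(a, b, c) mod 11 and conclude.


F(6,10,2) ≡ 3 (mod 11); P is NOT on the curve.

Evaluate F(6, 10, 2) term-by-term (mod 11).
  X**2 ↦ 1·36·1·1 = 36
  -3*X*Y ↦ -3·6·10·1 = -180
  -X*Z ↦ -1·6·1·2 = -12
  -3*Y**2 ↦ -3·1·100·1 = -300
  -2*Y*Z ↦ -2·1·10·2 = -40
  Z**2 ↦ 1·1·1·4 = 4
Sum: F(6, 10, 2) = (36) + (-180) + (-12) + (-300) + (-40) + (4) = -492.
Reducing mod 11: -492 ≡ 3 (mod 11).
Since F(a, b, c) ≡ 3 ≠ 0 (mod 11), P does NOT lie on the curve.


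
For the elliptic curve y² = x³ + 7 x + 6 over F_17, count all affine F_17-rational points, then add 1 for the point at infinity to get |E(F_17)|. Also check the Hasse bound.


Affine points = {(4, 8), (4, 9), (5, 8), (5, 9), (6, 3), (6, 14), (8, 8), (8, 9), (9, 4), (9, 13), (12, 4), (12, 13), (13, 4), (13, 13), (14, 3), (14, 14), (15, 1), (15, 16), (16, 7), (16, 10)}; affine count = 20; |E(F_17)| = 21.

Discriminant check: Δ ∝ 4a³ + 27b² = 4·7³ + 27·6² = 4·343 + 27·36 ≡ 15 (mod 17). Nonzero ⇒ E is nonsingular.
For each x ∈ F_17, compute rhs = x³ + 7·x + 6 mod 17, then count y ∈ F_17 with y² ≡ rhs.
  x = 0: rhs = 6, matching y values: none (0 points).
  x = 1: rhs = 14, matching y values: none (0 points).
  x = 2: rhs = 11, matching y values: none (0 points).
  x = 3: rhs = 3, matching y values: none (0 points).
  x = 4: rhs = 13, matching y values: 8, 9 (2 points).
  x = 5: rhs = 13, matching y values: 8, 9 (2 points).
  x = 6: rhs = 9, matching y values: 3, 14 (2 points).
  x = 7: rhs = 7, matching y values: none (0 points).
  x = 8: rhs = 13, matching y values: 8, 9 (2 points).
  x = 9: rhs = 16, matching y values: 4, 13 (2 points).
  x = 10: rhs = 5, matching y values: none (0 points).
  x = 11: rhs = 3, matching y values: none (0 points).
  x = 12: rhs = 16, matching y values: 4, 13 (2 points).
  x = 13: rhs = 16, matching y values: 4, 13 (2 points).
  x = 14: rhs = 9, matching y values: 3, 14 (2 points).
  x = 15: rhs = 1, matching y values: 1, 16 (2 points).
  x = 16: rhs = 15, matching y values: 7, 10 (2 points).
Total affine count: 20.
Full point count |E(F_17)| = 20 + 1 = 21.
Hasse bound: |21 − (17+1)| = |3| = 3 ≤ 2√17 ≈ 8.2462 ✓.


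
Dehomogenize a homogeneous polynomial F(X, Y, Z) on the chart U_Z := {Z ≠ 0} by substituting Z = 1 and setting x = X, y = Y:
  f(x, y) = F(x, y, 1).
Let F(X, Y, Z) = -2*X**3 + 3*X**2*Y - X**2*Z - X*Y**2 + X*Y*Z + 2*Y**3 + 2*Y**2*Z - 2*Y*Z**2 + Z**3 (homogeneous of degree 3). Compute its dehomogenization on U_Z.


f(x, y) = -2*x**3 + 3*x**2*y - x**2 - x*y**2 + x*y + 2*y**3 + 2*y**2 - 2*y + 1

On U_Z we set Z = 1. Each monomial c·X^i·Y^j·Z^k in F becomes c·x^i·y^j·1^k = c·x^i·y^j.
Substituting Z = 1: F(X, Y, 1) = -2*x**3 + 3*x**2*y - x**2 - x*y**2 + x*y + 2*y**3 + 2*y**2 - 2*y + 1.
Note: deg(f) ≤ deg(F) = 3; strict inequality happens when F is divisible by Z (lost terms).


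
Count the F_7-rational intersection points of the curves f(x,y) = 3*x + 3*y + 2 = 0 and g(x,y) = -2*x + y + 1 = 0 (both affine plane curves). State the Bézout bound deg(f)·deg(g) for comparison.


Common zeros: {(4, 0)}; count = 1; Bézout bound = 1.

deg(f) = 1, deg(g) = 1, so Bézout bound = 1.
Scan x ∈ F_7. For each x, list the y ∈ F_7 with f(x, y) ≡ 0 and those with g(x, y) ≡ 0 (mod 7); the common zeros in that column are the intersection.
  x = 0: f ≡ 0 at y ∈ {4}; g ≡ 0 at y ∈ {6}; common: ∅.
  x = 1: f ≡ 0 at y ∈ {3}; g ≡ 0 at y ∈ {1}; common: ∅.
  x = 2: f ≡ 0 at y ∈ {2}; g ≡ 0 at y ∈ {3}; common: ∅.
  x = 3: f ≡ 0 at y ∈ {1}; g ≡ 0 at y ∈ {5}; common: ∅.
  x = 4: f ≡ 0 at y ∈ {0}; g ≡ 0 at y ∈ {0}; common: {0}.
  x = 5: f ≡ 0 at y ∈ {6}; g ≡ 0 at y ∈ {2}; common: ∅.
  x = 6: f ≡ 0 at y ∈ {5}; g ≡ 0 at y ∈ {4}; common: ∅.
Collecting: common zeros = {(4, 0)}, so the count is 1.
Comparison with the Bézout bound: 1 ≤ 1 = deg(f)·deg(g), as expected for curves with no common component (the bound is attained).


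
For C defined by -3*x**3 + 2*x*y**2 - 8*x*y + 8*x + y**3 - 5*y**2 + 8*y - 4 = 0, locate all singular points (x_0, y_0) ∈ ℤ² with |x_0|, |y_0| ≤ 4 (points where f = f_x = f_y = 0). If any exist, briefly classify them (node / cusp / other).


Singular points: {(0, 2)}; classification: cusp.

Compute partial derivatives:
  f_x = -9*x**2 + 2*y**2 - 8*y + 8.
  f_y = 4*x*y - 8*x + 3*y**2 - 10*y + 8.
Scan x_0 ∈ {−4, ..., 4}. For each x_0, f_y(x_0, y) is a polynomial in y; find its integer roots y ∈ {−4, ..., 4}, then test f_x and f at those candidates.
  x = -4: f_y(-4, y) = 3*y**2 - 26*y + 40; vanishes at y ∈ {2}. (-4, 2): f_x = -144 ≠ 0.
  x = -3: f_y(-3, y) = 3*y**2 - 22*y + 32; vanishes at y ∈ {2}. (-3, 2): f_x = -81 ≠ 0.
  x = -2: f_y(-2, y) = 3*y**2 - 18*y + 24; vanishes at y ∈ {2, 4}. (-2, 2): f_x = -36 ≠ 0; (-2, 4): f_x = -28 ≠ 0.
  x = -1: f_y(-1, y) = 3*y**2 - 14*y + 16; vanishes at y ∈ {2}. (-1, 2): f_x = -9 ≠ 0.
  x = 0: f_y(0, y) = 3*y**2 - 10*y + 8; vanishes at y ∈ {2}. (0, 2): f_x = 0, f = 0 — SINGULAR.
  x = 1: f_y(1, y) = 3*y**2 - 6*y; vanishes at y ∈ {0, 2}. (1, 0): f_x = -1 ≠ 0; (1, 2): f_x = -9 ≠ 0.
  x = 2: f_y(2, y) = 3*y**2 - 2*y - 8; vanishes at y ∈ {2}. (2, 2): f_x = -36 ≠ 0.
  x = 3: f_y(3, y) = 3*y**2 + 2*y - 16; vanishes at y ∈ {2}. (3, 2): f_x = -81 ≠ 0.
  x = 4: f_y(4, y) = 3*y**2 + 6*y - 24; vanishes at y ∈ {-4, 2}. (4, -4): f_x = -72 ≠ 0; (4, 2): f_x = -144 ≠ 0.
Only singular point on the grid: (0, 2).
Classify: substitute x = 0 + u, y = 2 + v and expand: f = -3*u**3 + 2*u*v**2 + v**3 + v**2.
No constant or linear terms (consistent with a singular point). Quadratic part: v**2. Cubic part: -3*u**3 + 2*u*v**2 + v**3.
The quadratic part v**2 is a perfect square, so there is a single (double) tangent line v = 0, i.e. y = 2. Restricting the cubic part to that line (v = 0) leaves -3*u**3 ≠ 0, so f is not divisible by v and the branch is v² ≈ 3*u**3 to lowest order — this is a cusp.
Classification: cusp.


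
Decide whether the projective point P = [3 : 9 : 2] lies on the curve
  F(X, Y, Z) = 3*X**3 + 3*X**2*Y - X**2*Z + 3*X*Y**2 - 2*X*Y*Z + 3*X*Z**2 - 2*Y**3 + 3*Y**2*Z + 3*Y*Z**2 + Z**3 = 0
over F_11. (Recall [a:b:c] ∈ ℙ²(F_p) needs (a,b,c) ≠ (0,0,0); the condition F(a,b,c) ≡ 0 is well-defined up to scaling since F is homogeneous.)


F(3,9,2) ≡ 8 (mod 11); P is NOT on the curve.

Evaluate F(3, 9, 2) term-by-term (mod 11).
  3*X**3 ↦ 3·27·1·1 = 81
  3*X**2*Y ↦ 3·9·9·1 = 243
  -X**2*Z ↦ -1·9·1·2 = -18
  3*X*Y**2 ↦ 3·3·81·1 = 729
  -2*X*Y*Z ↦ -2·3·9·2 = -108
  3*X*Z**2 ↦ 3·3·1·4 = 36
  -2*Y**3 ↦ -2·1·729·1 = -1458
  3*Y**2*Z ↦ 3·1·81·2 = 486
  3*Y*Z**2 ↦ 3·1·9·4 = 108
  Z**3 ↦ 1·1·1·8 = 8
Sum: F(3, 9, 2) = (81) + (243) + (-18) + (729) + (-108) + (36) + (-1458) + (486) + (108) + (8) = 107.
Reducing mod 11: 107 ≡ 8 (mod 11).
Since F(a, b, c) ≡ 8 ≠ 0 (mod 11), P does NOT lie on the curve.


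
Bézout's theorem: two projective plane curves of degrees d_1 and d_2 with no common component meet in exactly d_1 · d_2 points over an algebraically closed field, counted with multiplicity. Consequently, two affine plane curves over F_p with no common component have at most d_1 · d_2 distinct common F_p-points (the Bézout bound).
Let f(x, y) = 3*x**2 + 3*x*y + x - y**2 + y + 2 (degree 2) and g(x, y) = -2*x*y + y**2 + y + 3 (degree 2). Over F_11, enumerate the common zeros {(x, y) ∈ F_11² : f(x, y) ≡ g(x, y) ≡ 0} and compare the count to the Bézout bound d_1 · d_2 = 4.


Common zeros: {(5, 2)}; count = 1; Bézout bound = 4.

deg(f) = 2, deg(g) = 2, so Bézout bound = 4.
Scan x ∈ F_11. For each x, list the y ∈ F_11 with f(x, y) ≡ 0 and those with g(x, y) ≡ 0 (mod 11); the common zeros in that column are the intersection.
  x = 0: f ≡ 0 at y ∈ {2, 10}; g ≡ 0 at y ∈ {5}; common: ∅.
  x = 1: f ≡ 0 at y ∈ ∅; g ≡ 0 at y ∈ {6}; common: ∅.
  x = 2: f ≡ 0 at y ∈ {1, 6}; g ≡ 0 at y ∈ ∅; common: ∅.
  x = 3: f ≡ 0 at y ∈ ∅; g ≡ 0 at y ∈ ∅; common: ∅.
  x = 4: f ≡ 0 at y ∈ {1}; g ≡ 0 at y ∈ {8, 10}; common: ∅.
  x = 5: f ≡ 0 at y ∈ {2, 3}; g ≡ 0 at y ∈ {2, 7}; common: {2}.
  x = 6: f ≡ 0 at y ∈ {4}; g ≡ 0 at y ∈ ∅; common: ∅.
  x = 7: f ≡ 0 at y ∈ ∅; g ≡ 0 at y ∈ {4, 9}; common: ∅.
  x = 8: f ≡ 0 at y ∈ {4, 10}; g ≡ 0 at y ∈ {1, 3}; common: ∅.
  x = 9: f ≡ 0 at y ∈ ∅; g ≡ 0 at y ∈ ∅; common: ∅.
  x = 10: f ≡ 0 at y ∈ {3, 6}; g ≡ 0 at y ∈ ∅; common: ∅.
Collecting: common zeros = {(5, 2)}, so the count is 1.
Comparison with the Bézout bound: 1 ≤ 4 = deg(f)·deg(g), as expected for curves with no common component (the affine F_11-count falls short of the bound because intersections may lie at infinity, over extension fields, or carry multiplicity).


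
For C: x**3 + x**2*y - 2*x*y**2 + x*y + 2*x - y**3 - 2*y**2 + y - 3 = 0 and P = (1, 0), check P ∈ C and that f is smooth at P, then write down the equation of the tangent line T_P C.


Tangent line at P: 5*x + 3*y - 5 = 0.

Step 1: f(1, 0) = 0, so P lies on C.
Step 2: partial derivatives
  f_x(x, y) = 3*x**2 + 2*x*y - 2*y**2 + y + 2, f_y(x, y) = x**2 - 4*x*y + x - 3*y**2 - 4*y + 1.
  f_x(P) = 5, f_y(P) = 3 (gradient nonzero, so P is smooth).
Step 3: tangent line at P: 5·(x − 1) + 3·(y − 0) = 0.
Expanding: 5*x + 3*y - 5 = 0.


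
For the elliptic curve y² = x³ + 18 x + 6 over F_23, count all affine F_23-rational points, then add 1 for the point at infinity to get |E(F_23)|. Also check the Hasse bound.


Affine points = {(0, 11), (0, 12), (1, 5), (1, 18), (2, 2), (2, 21), (3, 8), (3, 15), (4, 2), (4, 21), (6, 10), (6, 13), (8, 8), (8, 15), (9, 0), (10, 6), (10, 17), (12, 8), (12, 15), (14, 9), (14, 14), (17, 2), (17, 21), (19, 10), (19, 13), (21, 10), (21, 13)}; affine count = 27; |E(F_23)| = 28.

Discriminant check: Δ ∝ 4a³ + 27b² = 4·18³ + 27·6² = 4·5832 + 27·36 ≡ 12 (mod 23). Nonzero ⇒ E is nonsingular.
For each x ∈ F_23, compute rhs = x³ + 18·x + 6 mod 23, then count y ∈ F_23 with y² ≡ rhs.
  x = 0: rhs = 6, matching y values: 11, 12 (2 points).
  x = 1: rhs = 2, matching y values: 5, 18 (2 points).
  x = 2: rhs = 4, matching y values: 2, 21 (2 points).
  x = 3: rhs = 18, matching y values: 8, 15 (2 points).
  x = 4: rhs = 4, matching y values: 2, 21 (2 points).
  x = 5: rhs = 14, matching y values: none (0 points).
  x = 6: rhs = 8, matching y values: 10, 13 (2 points).
  x = 7: rhs = 15, matching y values: none (0 points).
  x = 8: rhs = 18, matching y values: 8, 15 (2 points).
  x = 9: rhs = 0, matching y values: 0 (1 points).
  x = 10: rhs = 13, matching y values: 6, 17 (2 points).
  x = 11: rhs = 17, matching y values: none (0 points).
  x = 12: rhs = 18, matching y values: 8, 15 (2 points).
  x = 13: rhs = 22, matching y values: none (0 points).
  x = 14: rhs = 12, matching y values: 9, 14 (2 points).
  x = 15: rhs = 17, matching y values: none (0 points).
  x = 16: rhs = 20, matching y values: none (0 points).
  x = 17: rhs = 4, matching y values: 2, 21 (2 points).
  x = 18: rhs = 21, matching y values: none (0 points).
  x = 19: rhs = 8, matching y values: 10, 13 (2 points).
  x = 20: rhs = 17, matching y values: none (0 points).
  x = 21: rhs = 8, matching y values: 10, 13 (2 points).
  x = 22: rhs = 10, matching y values: none (0 points).
Total affine count: 27.
Full point count |E(F_23)| = 27 + 1 = 28.
Hasse bound: |28 − (23+1)| = |4| = 4 ≤ 2√23 ≈ 9.5917 ✓.


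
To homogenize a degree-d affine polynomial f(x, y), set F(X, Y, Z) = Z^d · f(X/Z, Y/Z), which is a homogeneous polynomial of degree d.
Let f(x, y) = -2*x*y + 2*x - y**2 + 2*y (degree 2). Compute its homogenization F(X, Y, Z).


F(X, Y, Z) = -2*X*Y + 2*X*Z - Y**2 + 2*Y*Z

deg(f) = 2.
Substitute x = X/Z, y = Y/Z into f, then multiply by Z^2.
  monomial -2·x^1·y^1 ↦ -2·X^1·Y^1·Z^0.
  monomial 2·x^1·y^0 ↦ 2·X^1·Y^0·Z^1.
  monomial -1·x^0·y^2 ↦ -1·X^0·Y^2·Z^0.
  monomial 2·x^0·y^1 ↦ 2·X^0·Y^1·Z^1.
Collecting: F(X, Y, Z) = -2*X*Y + 2*X*Z - Y**2 + 2*Y*Z.


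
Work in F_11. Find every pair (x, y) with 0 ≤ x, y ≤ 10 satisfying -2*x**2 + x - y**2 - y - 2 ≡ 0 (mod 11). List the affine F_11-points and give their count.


Affine F_11-points: {(0, 4), (0, 6), (1, 5), (5, 5), (6, 4), (6, 6), (7, 2), (7, 8), (10, 2), (10, 8)}; count = 10.

For each of the 121 pairs (x, y) ∈ F_11², evaluate f(x, y) mod 11. Record the zeros.
  x = 0: [0↦9, 1↦7, 2↦3, 3↦8, 4↦0, 5↦1, 6↦0, 7↦8, 8↦3, 9↦7, 10↦9]  zeros at y ∈ {4, 6}
  x = 1: [0↦8, 1↦6, 2↦2, 3↦7, 4↦10, 5↦0, 6↦10, 7↦7, 8↦2, 9↦6, 10↦8]  zeros at y ∈ {5}
  x = 2: [0↦3, 1↦1, 2↦8, 3↦2, 4↦5, 5↦6, 6↦5, 7↦2, 8↦8, 9↦1, 10↦3]  zeros at y ∈ ∅
  x = 3: [0↦5, 1↦3, 2↦10, 3↦4, 4↦7, 5↦8, 6↦7, 7↦4, 8↦10, 9↦3, 10↦5]  zeros at y ∈ ∅
  x = 4: [0↦3, 1↦1, 2↦8, 3↦2, 4↦5, 5↦6, 6↦5, 7↦2, 8↦8, 9↦1, 10↦3]  zeros at y ∈ ∅
  x = 5: [0↦8, 1↦6, 2↦2, 3↦7, 4↦10, 5↦0, 6↦10, 7↦7, 8↦2, 9↦6, 10↦8]  zeros at y ∈ {5}
  x = 6: [0↦9, 1↦7, 2↦3, 3↦8, 4↦0, 5↦1, 6↦0, 7↦8, 8↦3, 9↦7, 10↦9]  zeros at y ∈ {4, 6}
  x = 7: [0↦6, 1↦4, 2↦0, 3↦5, 4↦8, 5↦9, 6↦8, 7↦5, 8↦0, 9↦4, 10↦6]  zeros at y ∈ {2, 8}
  x = 8: [0↦10, 1↦8, 2↦4, 3↦9, 4↦1, 5↦2, 6↦1, 7↦9, 8↦4, 9↦8, 10↦10]  zeros at y ∈ ∅
  x = 9: [0↦10, 1↦8, 2↦4, 3↦9, 4↦1, 5↦2, 6↦1, 7↦9, 8↦4, 9↦8, 10↦10]  zeros at y ∈ ∅
  x = 10: [0↦6, 1↦4, 2↦0, 3↦5, 4↦8, 5↦9, 6↦8, 7↦5, 8↦0, 9↦4, 10↦6]  zeros at y ∈ {2, 8}
Collecting zeros: affine points = {(0, 4), (0, 6), (1, 5), (5, 5), (6, 4), (6, 6), (7, 2), (7, 8), (10, 2), (10, 8)}.
Total count |C(F_11)_aff| = 10.


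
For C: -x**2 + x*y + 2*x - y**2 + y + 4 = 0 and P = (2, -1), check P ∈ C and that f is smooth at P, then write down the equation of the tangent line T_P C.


Tangent line at P: -3*x + 5*y + 11 = 0.

Step 1: f(2, -1) = 0, so P lies on C.
Step 2: partial derivatives
  f_x(x, y) = -2*x + y + 2, f_y(x, y) = x - 2*y + 1.
  f_x(P) = -3, f_y(P) = 5 (gradient nonzero, so P is smooth).
Step 3: tangent line at P: -3·(x − 2) + 5·(y − -1) = 0.
Expanding: -3*x + 5*y + 11 = 0.


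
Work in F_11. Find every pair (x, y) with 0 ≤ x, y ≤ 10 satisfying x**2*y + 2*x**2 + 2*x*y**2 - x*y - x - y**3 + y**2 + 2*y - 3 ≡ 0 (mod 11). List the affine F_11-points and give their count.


Affine F_11-points: {(1, 10), (2, 1), (2, 3), (4, 3), (5, 4), (7, 0), (7, 4), (8, 9), (8, 10), (9, 1), (10, 0)}; count = 11.

For each of the 121 pairs (x, y) ∈ F_11², evaluate f(x, y) mod 11. Record the zeros.
  x = 0: [0↦8, 1↦10, 2↦8, 3↦7, 4↦1, 5↦6, 6↦5, 7↦3, 8↦5, 9↦5, 10↦8]  zeros at y ∈ ∅
  x = 1: [0↦9, 1↦2, 2↦6, 3↦4, 4↦1, 5↦2, 6↦1, 7↦3, 8↦2, 9↦3, 10↦0]  zeros at y ∈ {10}
  x = 2: [0↦3, 1↦0, 2↦1, 3↦0, 4↦2, 5↦1, 6↦2, 7↦10, 8↦8, 9↦1, 10↦5]  zeros at y ∈ {1, 3}
  x = 3: [0↦1, 1↦4, 2↦4, 3↦6, 4↦4, 5↦3, 6↦8, 7↦2, 8↦1, 9↦10, 10↦1]  zeros at y ∈ ∅
  x = 4: [0↦3, 1↦3, 2↦4, 3↦0, 4↦7, 5↦8, 6↦8, 7↦1, 8↦3, 9↦8, 10↦10]  zeros at y ∈ {3}
  x = 5: [0↦9, 1↦8, 2↦1, 3↦4, 4↦0, 5↦5, 6↦2, 7↦7, 8↦3, 9↦6, 10↦10]  zeros at y ∈ {4}
  x = 6: [0↦8, 1↦8, 2↦6, 3↦7, 4↦5, 5↦5, 6↦1, 7↦9, 8↦1, 9↦4, 10↦1]  zeros at y ∈ ∅
  x = 7: [0↦0, 1↦3, 2↦8, 3↦9, 4↦0, 5↦8, 6↦5, 7↦7, 8↦8, 9↦2, 10↦5]  zeros at y ∈ {0, 4}
  x = 8: [0↦7, 1↦4, 2↦7, 3↦10, 4↦7, 5↦3, 6↦3, 7↦1, 8↦2, 9↦0, 10↦0]  zeros at y ∈ {9, 10}
  x = 9: [0↦7, 1↦0, 2↦3, 3↦10, 4↦4, 5↦1, 6↦6, 7↦2, 8↦5, 9↦9, 10↦8]  zeros at y ∈ {1}
  x = 10: [0↦0, 1↦2, 2↦7, 3↦9, 4↦2, 5↦2, 6↦3, 7↦10, 8↦6, 9↦7, 10↦7]  zeros at y ∈ {0}
Collecting zeros: affine points = {(1, 10), (2, 1), (2, 3), (4, 3), (5, 4), (7, 0), (7, 4), (8, 9), (8, 10), (9, 1), (10, 0)}.
Total count |C(F_11)_aff| = 11.


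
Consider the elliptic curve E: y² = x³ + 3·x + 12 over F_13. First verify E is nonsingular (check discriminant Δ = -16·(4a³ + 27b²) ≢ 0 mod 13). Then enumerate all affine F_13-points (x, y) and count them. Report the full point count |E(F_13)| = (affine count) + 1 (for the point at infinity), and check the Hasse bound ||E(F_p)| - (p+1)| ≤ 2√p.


Affine points = {(0, 5), (0, 8), (1, 4), (1, 9), (2, 0), (3, 3), (3, 10), (4, 6), (4, 7), (5, 3), (5, 10), (6, 5), (6, 8), (7, 5), (7, 8), (9, 1), (9, 12)}; affine count = 17; |E(F_13)| = 18.

Discriminant check: Δ ∝ 4a³ + 27b² = 4·3³ + 27·12² = 4·27 + 27·144 ≡ 5 (mod 13). Nonzero ⇒ E is nonsingular.
For each x ∈ F_13, compute rhs = x³ + 3·x + 12 mod 13, then count y ∈ F_13 with y² ≡ rhs.
  x = 0: rhs = 12, matching y values: 5, 8 (2 points).
  x = 1: rhs = 3, matching y values: 4, 9 (2 points).
  x = 2: rhs = 0, matching y values: 0 (1 points).
  x = 3: rhs = 9, matching y values: 3, 10 (2 points).
  x = 4: rhs = 10, matching y values: 6, 7 (2 points).
  x = 5: rhs = 9, matching y values: 3, 10 (2 points).
  x = 6: rhs = 12, matching y values: 5, 8 (2 points).
  x = 7: rhs = 12, matching y values: 5, 8 (2 points).
  x = 8: rhs = 2, matching y values: none (0 points).
  x = 9: rhs = 1, matching y values: 1, 12 (2 points).
  x = 10: rhs = 2, matching y values: none (0 points).
  x = 11: rhs = 11, matching y values: none (0 points).
  x = 12: rhs = 8, matching y values: none (0 points).
Total affine count: 17.
Full point count |E(F_13)| = 17 + 1 = 18.
Hasse bound: |18 − (13+1)| = |4| = 4 ≤ 2√13 ≈ 7.2111 ✓.


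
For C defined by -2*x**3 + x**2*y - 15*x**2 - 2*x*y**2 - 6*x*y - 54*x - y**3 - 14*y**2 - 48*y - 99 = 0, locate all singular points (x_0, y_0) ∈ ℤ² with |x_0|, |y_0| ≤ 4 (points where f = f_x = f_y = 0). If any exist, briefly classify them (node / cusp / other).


Singular points: {(-3, -3)}; classification: cusp.

Compute partial derivatives:
  f_x = -6*x**2 + 2*x*y - 30*x - 2*y**2 - 6*y - 54.
  f_y = x**2 - 4*x*y - 6*x - 3*y**2 - 28*y - 48.
Scan x_0 ∈ {−4, ..., 4}. For each x_0, f_y(x_0, y) is a polynomial in y; find its integer roots y ∈ {−4, ..., 4}, then test f_x and f at those candidates.
  x = -4: f_y(-4, y) = -3*y**2 - 12*y - 8; no integer root y with |y| ≤ 4.
  x = -3: f_y(-3, y) = -3*y**2 - 16*y - 21; vanishes at y ∈ {-3}. (-3, -3): f_x = 0, f = 0 — SINGULAR.
  x = -2: f_y(-2, y) = -3*y**2 - 20*y - 32; vanishes at y ∈ {-4}. (-2, -4): f_x = -10 ≠ 0.
  x = -1: f_y(-1, y) = -3*y**2 - 24*y - 41; no integer root y with |y| ≤ 4.
  x = 0: f_y(0, y) = -3*y**2 - 28*y - 48; no integer root y with |y| ≤ 4.
  x = 1: f_y(1, y) = -3*y**2 - 32*y - 53; no integer root y with |y| ≤ 4.
  x = 2: f_y(2, y) = -3*y**2 - 36*y - 56; no integer root y with |y| ≤ 4.
  x = 3: f_y(3, y) = -3*y**2 - 40*y - 57; no integer root y with |y| ≤ 4.
  x = 4: f_y(4, y) = -3*y**2 - 44*y - 56; no integer root y with |y| ≤ 4.
Only singular point on the grid: (-3, -3).
Classify: substitute x = -3 + u, y = -3 + v and expand: f = -2*u**3 + u**2*v - 2*u*v**2 - v**3 + v**2.
No constant or linear terms (consistent with a singular point). Quadratic part: v**2. Cubic part: -2*u**3 + u**2*v - 2*u*v**2 - v**3.
The quadratic part v**2 is a perfect square, so there is a single (double) tangent line v = 0, i.e. y = -3. Restricting the cubic part to that line (v = 0) leaves -2*u**3 ≠ 0, so f is not divisible by v and the branch is v² ≈ 2*u**3 to lowest order — this is a cusp.
Classification: cusp.


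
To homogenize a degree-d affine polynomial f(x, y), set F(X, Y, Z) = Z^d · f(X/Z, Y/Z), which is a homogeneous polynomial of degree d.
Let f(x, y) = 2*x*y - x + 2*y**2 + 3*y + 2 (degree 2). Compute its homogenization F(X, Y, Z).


F(X, Y, Z) = 2*X*Y - X*Z + 2*Y**2 + 3*Y*Z + 2*Z**2

deg(f) = 2.
Substitute x = X/Z, y = Y/Z into f, then multiply by Z^2.
  monomial 2·x^1·y^1 ↦ 2·X^1·Y^1·Z^0.
  monomial -1·x^1·y^0 ↦ -1·X^1·Y^0·Z^1.
  monomial 2·x^0·y^2 ↦ 2·X^0·Y^2·Z^0.
  monomial 3·x^0·y^1 ↦ 3·X^0·Y^1·Z^1.
  monomial 2·x^0·y^0 ↦ 2·X^0·Y^0·Z^2.
Collecting: F(X, Y, Z) = 2*X*Y - X*Z + 2*Y**2 + 3*Y*Z + 2*Z**2.


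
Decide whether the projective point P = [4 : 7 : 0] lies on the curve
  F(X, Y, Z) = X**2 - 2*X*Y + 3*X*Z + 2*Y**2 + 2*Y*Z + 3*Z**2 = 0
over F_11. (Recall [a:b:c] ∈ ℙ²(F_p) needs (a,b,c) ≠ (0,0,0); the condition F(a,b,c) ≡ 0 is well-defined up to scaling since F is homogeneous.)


F(4,7,0) ≡ 3 (mod 11); P is NOT on the curve.

Evaluate F(4, 7, 0) term-by-term (mod 11).
  X**2 ↦ 1·16·1·1 = 16
  -2*X*Y ↦ -2·4·7·1 = -56
  3*X*Z ↦ 3·4·1·0 = 0
  2*Y**2 ↦ 2·1·49·1 = 98
  2*Y*Z ↦ 2·1·7·0 = 0
  3*Z**2 ↦ 3·1·1·0 = 0
Sum: F(4, 7, 0) = (16) + (-56) + (0) + (98) + (0) + (0) = 58.
Reducing mod 11: 58 ≡ 3 (mod 11).
Since F(a, b, c) ≡ 3 ≠ 0 (mod 11), P does NOT lie on the curve.


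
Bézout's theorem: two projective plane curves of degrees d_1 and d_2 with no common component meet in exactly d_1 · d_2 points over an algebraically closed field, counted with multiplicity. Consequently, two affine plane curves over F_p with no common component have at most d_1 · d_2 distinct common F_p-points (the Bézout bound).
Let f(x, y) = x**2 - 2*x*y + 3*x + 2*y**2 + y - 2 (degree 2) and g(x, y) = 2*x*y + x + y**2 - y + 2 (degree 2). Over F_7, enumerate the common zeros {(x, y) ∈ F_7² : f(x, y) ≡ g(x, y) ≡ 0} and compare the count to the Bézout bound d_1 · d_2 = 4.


Common zeros: {(4, 1), (4, 6)}; count = 2; Bézout bound = 4.

deg(f) = 2, deg(g) = 2, so Bézout bound = 4.
Scan x ∈ F_7. For each x, list the y ∈ F_7 with f(x, y) ≡ 0 and those with g(x, y) ≡ 0 (mod 7); the common zeros in that column are the intersection.
  x = 0: f ≡ 0 at y ∈ ∅; g ≡ 0 at y ∈ {4}; common: ∅.
  x = 1: f ≡ 0 at y ∈ ∅; g ≡ 0 at y ∈ ∅; common: ∅.
  x = 2: f ≡ 0 at y ∈ {1, 4}; g ≡ 0 at y ∈ {2}; common: ∅.
  x = 3: f ≡ 0 at y ∈ {2, 4}; g ≡ 0 at y ∈ ∅; common: ∅.
  x = 4: f ≡ 0 at y ∈ {1, 6}; g ≡ 0 at y ∈ {1, 6}; common: {1, 6}.
  x = 5: f ≡ 0 at y ∈ {2, 6}; g ≡ 0 at y ∈ {0, 5}; common: ∅.
  x = 6: f ≡ 0 at y ∈ ∅; g ≡ 0 at y ∈ ∅; common: ∅.
Collecting: common zeros = {(4, 1), (4, 6)}, so the count is 2.
Comparison with the Bézout bound: 2 ≤ 4 = deg(f)·deg(g), as expected for curves with no common component (the affine F_7-count falls short of the bound because intersections may lie at infinity, over extension fields, or carry multiplicity).


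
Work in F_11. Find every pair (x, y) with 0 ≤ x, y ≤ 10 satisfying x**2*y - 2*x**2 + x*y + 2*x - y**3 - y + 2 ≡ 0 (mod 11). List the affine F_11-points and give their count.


Affine F_11-points: {(0, 1), (0, 4), (0, 6), (1, 3), (2, 2), (3, 1), (4, 0), (5, 3), (5, 9), (5, 10), (6, 5), (6, 8), (6, 9), (7, 8), (8, 0), (8, 4), (8, 7), (9, 6), (10, 5), (10, 7), (10, 10)}; count = 21.

For each of the 121 pairs (x, y) ∈ F_11², evaluate f(x, y) mod 11. Record the zeros.
  x = 0: [0↦2, 1↦0, 2↦3, 3↦5, 4↦0, 5↦4, 6↦0, 7↦4, 8↦10, 9↦1, 10↦4]  zeros at y ∈ {1, 4, 6}
  x = 1: [0↦2, 1↦2, 2↦7, 3↦0, 4↦8, 5↦3, 6↦1, 7↦7, 8↦4, 9↦8, 10↦2]  zeros at y ∈ {3}
  x = 2: [0↦9, 1↦2, 2↦0, 3↦8, 4↦9, 5↦8, 6↦10, 7↦9, 8↦10, 9↦7, 10↦5]  zeros at y ∈ {2}
  x = 3: [0↦1, 1↦0, 2↦4, 3↦7, 4↦3, 5↦8, 6↦5, 7↦10, 8↦6, 9↦9, 10↦2]  zeros at y ∈ {1}
  x = 4: [0↦0, 1↦7, 2↦8, 3↦8, 4↦1, 5↦3, 6↦8, 7↦10, 8↦3, 9↦3, 10↦4]  zeros at y ∈ {0}
  x = 5: [0↦6, 1↦1, 2↦1, 3↦0, 4↦3, 5↦4, 6↦8, 7↦9, 8↦1, 9↦0, 10↦0]  zeros at y ∈ {3, 9, 10}
  x = 6: [0↦8, 1↦4, 2↦5, 3↦5, 4↦9, 5↦0, 6↦5, 7↦7, 8↦0, 9↦0, 10↦1]  zeros at y ∈ {5, 8, 9}
  x = 7: [0↦6, 1↦5, 2↦9, 3↦1, 4↦8, 5↦2, 6↦10, 7↦4, 8↦0, 9↦3, 10↦7]  zeros at y ∈ {8}
  x = 8: [0↦0, 1↦4, 2↦2, 3↦10, 4↦0, 5↦10, 6↦1, 7↦0, 8↦1, 9↦9, 10↦7]  zeros at y ∈ {0, 4, 7}
  x = 9: [0↦1, 1↦1, 2↦6, 3↦10, 4↦7, 5↦2, 6↦0, 7↦6, 8↦3, 9↦7, 10↦1]  zeros at y ∈ {6}
  x = 10: [0↦9, 1↦7, 2↦10, 3↦1, 4↦7, 5↦0, 6↦7, 7↦0, 8↦6, 9↦8, 10↦0]  zeros at y ∈ {5, 7, 10}
Collecting zeros: affine points = {(0, 1), (0, 4), (0, 6), (1, 3), (2, 2), (3, 1), (4, 0), (5, 3), (5, 9), (5, 10), (6, 5), (6, 8), (6, 9), (7, 8), (8, 0), (8, 4), (8, 7), (9, 6), (10, 5), (10, 7), (10, 10)}.
Total count |C(F_11)_aff| = 21.
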